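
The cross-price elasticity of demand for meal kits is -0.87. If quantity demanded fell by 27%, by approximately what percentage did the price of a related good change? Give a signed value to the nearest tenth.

31.0

%ΔQ ≈ E × %ΔP_y ⇒ %ΔP_y = %ΔQ / E = (-27%)/(-0.87) ≈ 31.0%.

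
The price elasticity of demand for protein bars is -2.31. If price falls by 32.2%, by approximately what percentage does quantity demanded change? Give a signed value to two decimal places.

%ΔQ ≈ E × %ΔP = (-2.31) × (-32.2%) ≈ 74.38%.

74.38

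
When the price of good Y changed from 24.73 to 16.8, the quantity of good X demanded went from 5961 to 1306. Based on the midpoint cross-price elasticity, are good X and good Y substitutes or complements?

substitutes

%ΔQ_x = (1306 − 5961)/[(5961+1306)/2] = -4655/3633.5 ≈ -1.2811.
%ΔP_y = (16.8 − 24.73)/[(24.73+16.8)/2] ≈ -0.3819.
E_xy = -1.2811/-0.3819 ≈ 3.355.
E_xy > 0, so the goods are substitutes.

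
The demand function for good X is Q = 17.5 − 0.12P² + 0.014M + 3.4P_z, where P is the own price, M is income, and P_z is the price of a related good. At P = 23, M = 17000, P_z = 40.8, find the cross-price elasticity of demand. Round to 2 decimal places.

First evaluate Q: 17.5 − 0.12(23)² + 0.014(17000) + 3.4(40.8) = 17.5 − 63.48 + 238 + 138.72 = 330.74.
∂Q/∂P_z = +3.4, so E_xy = 3.4·(40.8/330.74) ≈ 0.42.
E_xy > 0: the goods are substitutes.

0.42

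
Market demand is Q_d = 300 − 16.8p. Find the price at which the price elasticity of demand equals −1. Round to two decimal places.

8.93

For linear demand Q_d = a − bp, E = −bp/(a − bp). |E| = 1 ⇒ bp = a − bp ⇒ p = a/(2b).
p = 300/(2·16.8) ≈ 8.93.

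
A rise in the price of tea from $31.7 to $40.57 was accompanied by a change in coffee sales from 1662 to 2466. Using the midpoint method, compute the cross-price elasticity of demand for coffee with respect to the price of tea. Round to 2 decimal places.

%ΔQ_x = (2466 − 1662)/[(1662+2466)/2] = 804/2064 ≈ 0.3895.
%ΔP_y = (40.57 − 31.7)/[(31.7+40.57)/2] ≈ 0.2455.
E_xy = 0.3895/0.2455 ≈ 1.59.
E_xy > 0, so coffee and tea are substitutes.

1.59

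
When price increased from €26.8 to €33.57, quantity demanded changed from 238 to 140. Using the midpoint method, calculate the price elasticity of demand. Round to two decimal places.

%Δq = (140 − 238)/[(238 + 140)/2] = -98/189 ≈ -0.5185.
%ΔP = (33.57 − 26.8)/[(26.8 + 33.57)/2] = 6.77/30.185 ≈ 0.2243.
Arc elasticity E = %Δq/%ΔP ≈ -0.5185/0.2243 ≈ -2.31.
|E| > 1: demand is elastic over this range.

-2.31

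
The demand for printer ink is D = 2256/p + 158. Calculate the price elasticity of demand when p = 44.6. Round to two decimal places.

-0.24

At p = 44.6, D = 208.583.
dD/dp = −2256/p² = −1.1341.
Point elasticity E = (dD/dp)·(p/D) = -1.1341 × 44.6/208.583 ≈ -0.24.
|E| < 1, so demand is inelastic at this price.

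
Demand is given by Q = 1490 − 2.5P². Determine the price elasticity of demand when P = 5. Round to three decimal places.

-0.088

At P = 5, Q = 1427.5.
dQ/dP = −2·2.5·P = −25.
Point elasticity E = (dQ/dP)·(P/Q) = -25 × 5/1427.5 ≈ -0.088.
|E| < 1, so demand is inelastic at this price.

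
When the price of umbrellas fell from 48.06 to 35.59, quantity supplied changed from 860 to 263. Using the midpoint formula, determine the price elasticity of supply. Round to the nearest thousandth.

%ΔQ = (263 − 860)/[(860 + 263)/2] = -597/561.5 ≈ -1.0632.
%ΔP = (35.59 − 48.06)/[(48.06 + 35.59)/2] = -12.47/41.825 ≈ -0.2981.
Arc elasticity E = %ΔQ/%ΔP ≈ -1.0632/-0.2981 ≈ 3.566.
|E| > 1: supply is elastic over this range.

3.566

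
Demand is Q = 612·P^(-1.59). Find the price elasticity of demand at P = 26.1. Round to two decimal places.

-1.59

For a Cobb–Douglas (constant-elasticity) form Q = A·P^α·…, the elasticity with respect to P equals the exponent α at every point.
Here the exponent on P is -1.59, so the price elasticity of demand is -1.59.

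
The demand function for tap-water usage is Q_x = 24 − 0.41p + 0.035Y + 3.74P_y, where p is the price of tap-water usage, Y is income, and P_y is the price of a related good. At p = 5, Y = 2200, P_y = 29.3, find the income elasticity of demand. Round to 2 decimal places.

At the given point, Q_x = 24 − 0.41(5) + 0.035(2200) + 3.74(29.3) = 24 − 2.05 + 77 + 109.582 = 208.532.
∂Q_x/∂Y = +0.035, so E_I = 0.035·(2200/208.532) ≈ 0.37.
E_I ∈ (0,1): normal good (necessity).

0.37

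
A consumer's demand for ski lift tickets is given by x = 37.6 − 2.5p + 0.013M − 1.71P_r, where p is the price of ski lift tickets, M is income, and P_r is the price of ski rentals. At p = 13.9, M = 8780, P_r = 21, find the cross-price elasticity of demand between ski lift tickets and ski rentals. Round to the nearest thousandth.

-0.443

First evaluate x: 37.6 − 2.5(13.9) + 0.013(8780) − 1.71(21) = 37.6 − 34.75 + 114.14 − 35.91 = 81.08.
∂x/∂P_r = −1.71, so E_xy = -1.71·(21/81.08) ≈ -0.443.
E_xy < 0: the goods are complements.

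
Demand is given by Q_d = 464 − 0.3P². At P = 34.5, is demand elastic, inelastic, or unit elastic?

At P = 34.5, Q_d = 106.925.
dQ_d/dP = −2·0.3·P = −20.7.
Point elasticity E = (dQ_d/dP)·(P/Q_d) = -20.7 × 34.5/106.925 ≈ -6.679.
|E| ≈ 6.679 > 1, so demand is elastic.

elastic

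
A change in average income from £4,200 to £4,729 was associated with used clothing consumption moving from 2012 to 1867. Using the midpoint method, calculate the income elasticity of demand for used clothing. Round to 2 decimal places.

-0.63

%ΔQ = (1867 − 2012)/[(2012+1867)/2] = -145/1939.5 ≈ -0.0748.
%ΔM = (4,729 − 4,200)/[(4,200+4,729)/2] = 529/4464.5 ≈ 0.1185.
E_I = %ΔQ/%ΔM ≈ -0.63.
E_I < 0: inferior good.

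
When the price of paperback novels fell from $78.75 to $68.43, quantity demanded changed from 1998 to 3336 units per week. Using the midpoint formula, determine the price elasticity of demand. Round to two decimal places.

-3.58

%Δq = (3336 − 1998)/[(1998 + 3336)/2] = 1338/2667 ≈ 0.5017.
%ΔP = (68.43 − 78.75)/[(78.75 + 68.43)/2] = -10.32/73.59 ≈ -0.1402.
Arc elasticity E = %Δq/%ΔP ≈ 0.5017/-0.1402 ≈ -3.58.
|E| > 1: demand is elastic over this range.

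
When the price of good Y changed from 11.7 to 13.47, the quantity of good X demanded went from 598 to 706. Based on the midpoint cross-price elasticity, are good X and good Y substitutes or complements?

%ΔQ_x = (706 − 598)/[(598+706)/2] = 108/652 ≈ 0.1656.
%ΔP_y = (13.47 − 11.7)/[(11.7+13.47)/2] ≈ 0.1406.
E_xy = 0.1656/0.1406 ≈ 1.178.
E_xy > 0, so the goods are substitutes.

substitutes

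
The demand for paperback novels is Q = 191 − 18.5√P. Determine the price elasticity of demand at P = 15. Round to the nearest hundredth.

At P = 15, Q = 119.3498.
dQ/dP = −18.5/(2√P) = −18.5/(2·3.873).
Point elasticity E = (dQ/dP)·(P/Q) = -2.3883 × 15/119.3498 ≈ -0.30.
|E| < 1, so demand is inelastic at this price.

-0.30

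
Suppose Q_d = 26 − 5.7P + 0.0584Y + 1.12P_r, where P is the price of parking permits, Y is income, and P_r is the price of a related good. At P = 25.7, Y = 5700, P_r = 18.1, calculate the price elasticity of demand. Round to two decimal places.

At the given point, Q_d = 26 − 5.7(25.7) + 0.0584(5700) + 1.12(18.1) = 26 − 146.49 + 332.88 + 20.272 = 232.662.
∂Q_d/∂P = −5.7, so E_p = (−5.7)·(25.7/232.662) ≈ -0.63.
|E_p| < 1: demand is inelastic.

-0.63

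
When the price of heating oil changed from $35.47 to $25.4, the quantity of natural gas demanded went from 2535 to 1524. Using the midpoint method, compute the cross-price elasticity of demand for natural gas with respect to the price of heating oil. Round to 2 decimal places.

1.51

%ΔQ_x = (1524 − 2535)/[(2535+1524)/2] = -1011/2029.5 ≈ -0.4982.
%ΔP_y = (25.4 − 35.47)/[(35.47+25.4)/2] ≈ -0.3309.
E_xy = -0.4982/-0.3309 ≈ 1.51.
E_xy > 0, so natural gas and heating oil are substitutes.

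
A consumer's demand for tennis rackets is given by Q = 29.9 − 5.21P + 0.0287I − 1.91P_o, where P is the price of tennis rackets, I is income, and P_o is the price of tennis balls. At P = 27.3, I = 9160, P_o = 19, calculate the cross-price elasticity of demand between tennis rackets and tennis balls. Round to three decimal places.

-0.318

At the given point, Q = 29.9 − 5.21(27.3) + 0.0287(9160) − 1.91(19) = 29.9 − 142.233 + 262.892 − 36.29 = 114.269.
∂Q/∂P_o = −1.91, so E_xy = -1.91·(19/114.269) ≈ -0.318.
E_xy < 0: the goods are complements.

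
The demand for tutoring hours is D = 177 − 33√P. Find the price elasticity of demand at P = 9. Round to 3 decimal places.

-0.635

At P = 9, D = 78.
dD/dP = −33/(2√P) = −33/(2·3).
Point elasticity E = (dD/dP)·(P/D) = -5.5 × 9/78 ≈ -0.635.
|E| < 1, so demand is inelastic at this price.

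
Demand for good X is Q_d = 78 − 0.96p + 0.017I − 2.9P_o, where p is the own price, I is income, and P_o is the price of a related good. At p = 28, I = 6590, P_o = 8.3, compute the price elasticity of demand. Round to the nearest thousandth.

First evaluate Q_d: 78 − 0.96(28) + 0.017(6590) − 2.9(8.3) = 78 − 26.88 + 112.03 − 24.07 = 139.08.
∂Q_d/∂p = −0.96, so E_p = (−0.96)·(28/139.08) ≈ -0.193.
|E_p| < 1: demand is inelastic.

-0.193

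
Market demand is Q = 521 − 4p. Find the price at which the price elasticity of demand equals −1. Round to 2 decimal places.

65.13

For linear demand Q = a − bp, E = −bp/(a − bp). |E| = 1 ⇒ bp = a − bp ⇒ p = a/(2b).
p = 521/(2·4) ≈ 65.13.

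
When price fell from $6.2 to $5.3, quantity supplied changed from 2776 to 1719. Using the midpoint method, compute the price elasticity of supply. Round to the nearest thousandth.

%Δq = (1719 − 2776)/[(2776 + 1719)/2] = -1057/2247.5 ≈ -0.4703.
%Δp = (5.3 − 6.2)/[(6.2 + 5.3)/2] = -0.9/5.75 ≈ -0.1565.
Arc elasticity E = %Δq/%Δp ≈ -0.4703/-0.1565 ≈ 3.005.
|E| > 1: supply is elastic over this range.

3.005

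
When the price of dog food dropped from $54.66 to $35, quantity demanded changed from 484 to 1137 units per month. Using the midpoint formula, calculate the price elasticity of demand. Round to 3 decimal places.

-1.837

%Δq = (1137 − 484)/[(484 + 1137)/2] = 653/810.5 ≈ 0.8057.
%Δp = (35 − 54.66)/[(54.66 + 35)/2] = -19.66/44.83 ≈ -0.4385.
Arc elasticity E = %Δq/%Δp ≈ 0.8057/-0.4385 ≈ -1.837.
|E| > 1: demand is elastic over this range.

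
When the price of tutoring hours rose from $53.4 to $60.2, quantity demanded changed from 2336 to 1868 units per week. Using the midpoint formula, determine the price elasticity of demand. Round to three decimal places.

-1.860

%Δq = (1868 − 2336)/[(2336 + 1868)/2] = -468/2102 ≈ -0.2226.
%ΔP = (60.2 − 53.4)/[(53.4 + 60.2)/2] = 6.8/56.8 ≈ 0.1197.
Arc elasticity E = %Δq/%ΔP ≈ -0.2226/0.1197 ≈ -1.860.
|E| > 1: demand is elastic over this range.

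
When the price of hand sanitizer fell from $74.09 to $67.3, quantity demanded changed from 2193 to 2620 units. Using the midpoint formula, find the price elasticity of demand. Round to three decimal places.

-1.847

%ΔQ = (2620 − 2193)/[(2193 + 2620)/2] = 427/2406.5 ≈ 0.1774.
%Δp = (67.3 − 74.09)/[(74.09 + 67.3)/2] = -6.79/70.695 ≈ -0.0960.
Arc elasticity E = %ΔQ/%Δp ≈ 0.1774/-0.0960 ≈ -1.847.
|E| > 1: demand is elastic over this range.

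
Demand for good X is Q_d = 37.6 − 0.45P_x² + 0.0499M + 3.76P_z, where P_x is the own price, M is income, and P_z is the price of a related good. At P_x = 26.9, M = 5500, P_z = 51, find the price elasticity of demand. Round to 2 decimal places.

Q_d = 37.6 − 0.45(26.9)² + 0.0499(5500) + 3.76(51) = 37.6 − 325.6245 + 274.45 + 191.76 = 178.1855.
∂Q_d/∂P_x = −2·0.45·P_x = -24.21, so E_p = -24.21·(26.9/178.1855) ≈ -3.65.
|E_p| > 1: demand is elastic.

-3.65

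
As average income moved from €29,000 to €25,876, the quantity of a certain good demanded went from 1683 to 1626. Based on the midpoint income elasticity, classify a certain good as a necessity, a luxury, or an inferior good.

necessity

%ΔQ = (1626 − 1683)/[(1683+1626)/2] = -57/1654.5 ≈ -0.0345.
%ΔY = (25,876 − 29,000)/[(29,000+25,876)/2] = -3124/27438 ≈ -0.1139.
E_I = %ΔQ/%ΔY ≈ 0.303.
E_I ∈ (0,1): normal good (necessity).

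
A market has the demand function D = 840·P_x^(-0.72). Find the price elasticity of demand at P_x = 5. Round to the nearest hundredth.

For a Cobb–Douglas (constant-elasticity) form D = A·P_x^α·…, the elasticity with respect to P_x equals the exponent α at every point.
Here the exponent on P_x is -0.72, so the price elasticity of demand is -0.72.

-0.72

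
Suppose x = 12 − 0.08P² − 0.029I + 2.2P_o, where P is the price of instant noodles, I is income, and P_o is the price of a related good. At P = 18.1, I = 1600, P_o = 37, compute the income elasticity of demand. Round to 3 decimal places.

-2.232

At the given point, x = 12 − 0.08(18.1)² − 0.029(1600) + 2.2(37) = 12 − 26.2088 − 46.4 + 81.4 = 20.7912.
∂x/∂I = −0.029, so E_I = -0.029·(1600/20.7912) ≈ -2.232.
E_I < 0: inferior good.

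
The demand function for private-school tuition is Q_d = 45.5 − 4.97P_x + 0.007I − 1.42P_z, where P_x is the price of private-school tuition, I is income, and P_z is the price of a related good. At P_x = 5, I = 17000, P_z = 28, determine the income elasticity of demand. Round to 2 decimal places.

Evaluating quantity at (P_x, I, P_z) gives Q_d = 45.5 − 4.97(5) + 0.007(17000) − 1.42(28) = 45.5 − 24.85 + 119 − 39.76 = 99.89.
∂Q_d/∂I = +0.007, so E_I = 0.007·(17000/99.89) ≈ 1.19.
E_I > 1: normal good (luxury).

1.19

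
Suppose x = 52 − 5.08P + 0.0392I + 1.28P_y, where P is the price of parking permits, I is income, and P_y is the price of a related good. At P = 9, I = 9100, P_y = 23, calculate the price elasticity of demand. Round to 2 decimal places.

Substituting, x = 52 − 5.08(9) + 0.0392(9100) + 1.28(23) = 52 − 45.72 + 356.72 + 29.44 = 392.44.
∂x/∂P = −5.08, so E_p = (−5.08)·(9/392.44) ≈ -0.12.
|E_p| < 1: demand is inelastic.

-0.12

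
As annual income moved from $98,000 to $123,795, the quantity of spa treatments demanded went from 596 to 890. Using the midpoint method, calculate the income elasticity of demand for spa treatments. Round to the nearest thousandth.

%ΔQ = (890 − 596)/[(596+890)/2] = 294/743 ≈ 0.3957.
%ΔY = (123,795 − 98,000)/[(98,000+123,795)/2] = 25795/110897.5 ≈ 0.2326.
E_I = %ΔQ/%ΔY ≈ 1.701.
E_I > 1: normal good (luxury).

1.701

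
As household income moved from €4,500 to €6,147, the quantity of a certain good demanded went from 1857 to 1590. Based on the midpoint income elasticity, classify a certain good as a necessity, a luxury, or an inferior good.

%ΔQ = (1590 − 1857)/[(1857+1590)/2] = -267/1723.5 ≈ -0.1549.
%ΔM = (6,147 − 4,500)/[(4,500+6,147)/2] = 1647/5323.5 ≈ 0.3094.
E_I = %ΔQ/%ΔM ≈ -0.501.
E_I < 0: inferior good.

inferior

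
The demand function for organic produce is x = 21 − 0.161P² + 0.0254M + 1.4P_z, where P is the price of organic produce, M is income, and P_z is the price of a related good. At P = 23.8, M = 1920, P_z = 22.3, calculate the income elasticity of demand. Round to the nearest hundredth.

x = 21 − 0.161(23.8)² + 0.0254(1920) + 1.4(22.3) = 21 − 91.1968 + 48.768 + 31.22 = 9.7912.
∂x/∂M = +0.0254, so E_I = 0.0254·(1920/9.7912) ≈ 4.98.
E_I > 1: normal good (luxury).

4.98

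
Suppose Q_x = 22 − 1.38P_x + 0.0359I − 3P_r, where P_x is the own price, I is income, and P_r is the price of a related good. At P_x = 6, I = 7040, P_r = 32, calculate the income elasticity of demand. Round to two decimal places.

1.48

First evaluate Q_x: 22 − 1.38(6) + 0.0359(7040) − 3(32) = 22 − 8.28 + 252.736 − 96 = 170.456.
∂Q_x/∂I = +0.0359, so E_I = 0.0359·(7040/170.456) ≈ 1.48.
E_I > 1: normal good (luxury).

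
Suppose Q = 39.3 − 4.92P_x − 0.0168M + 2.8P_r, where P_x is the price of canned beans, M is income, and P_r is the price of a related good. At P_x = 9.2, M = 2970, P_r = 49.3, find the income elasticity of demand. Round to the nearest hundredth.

First evaluate Q: 39.3 − 4.92(9.2) − 0.0168(2970) + 2.8(49.3) = 39.3 − 45.264 − 49.896 + 138.04 = 82.18.
∂Q/∂M = −0.0168, so E_I = -0.0168·(2970/82.18) ≈ -0.61.
E_I < 0: inferior good.

-0.61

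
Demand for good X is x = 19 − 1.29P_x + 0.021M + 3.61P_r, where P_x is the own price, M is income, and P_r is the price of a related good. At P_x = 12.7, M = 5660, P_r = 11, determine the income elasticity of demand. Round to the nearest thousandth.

Substituting, x = 19 − 1.29(12.7) + 0.021(5660) + 3.61(11) = 19 − 16.383 + 118.86 + 39.71 = 161.187.
∂x/∂M = +0.021, so E_I = 0.021·(5660/161.187) ≈ 0.737.
E_I ∈ (0,1): normal good (necessity).

0.737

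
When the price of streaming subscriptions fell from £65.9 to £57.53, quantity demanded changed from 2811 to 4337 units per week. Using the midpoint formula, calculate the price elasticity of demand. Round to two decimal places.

%Δq = (4337 − 2811)/[(2811 + 4337)/2] = 1526/3574 ≈ 0.4270.
%ΔP = (57.53 − 65.9)/[(65.9 + 57.53)/2] = -8.37/61.715 ≈ -0.1356.
Arc elasticity E = %Δq/%ΔP ≈ 0.4270/-0.1356 ≈ -3.15.
|E| > 1: demand is elastic over this range.

-3.15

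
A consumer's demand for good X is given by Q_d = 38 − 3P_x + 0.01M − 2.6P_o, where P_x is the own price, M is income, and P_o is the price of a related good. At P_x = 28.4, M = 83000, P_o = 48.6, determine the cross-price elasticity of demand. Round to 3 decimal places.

-0.192

Evaluating quantity at (P_x, M, P_o) gives Q_d = 38 − 3(28.4) + 0.01(83000) − 2.6(48.6) = 38 − 85.2 + 830 − 126.36 = 656.44.
∂Q_d/∂P_o = −2.6, so E_xy = -2.6·(48.6/656.44) ≈ -0.192.
E_xy < 0: the goods are complements.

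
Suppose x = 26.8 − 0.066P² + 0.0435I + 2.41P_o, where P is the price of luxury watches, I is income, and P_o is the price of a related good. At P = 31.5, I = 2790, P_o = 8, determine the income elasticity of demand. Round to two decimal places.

1.19

At the given point, x = 26.8 − 0.066(31.5)² + 0.0435(2790) + 2.41(8) = 26.8 − 65.4885 + 121.365 + 19.28 = 101.9565.
∂x/∂I = +0.0435, so E_I = 0.0435·(2790/101.9565) ≈ 1.19.
E_I > 1: normal good (luxury).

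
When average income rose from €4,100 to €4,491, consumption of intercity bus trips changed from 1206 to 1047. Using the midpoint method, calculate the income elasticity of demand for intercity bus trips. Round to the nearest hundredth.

%ΔQ = (1047 − 1206)/[(1206+1047)/2] = -159/1126.5 ≈ -0.1411.
%ΔI = (4,491 − 4,100)/[(4,100+4,491)/2] = 391/4295.5 ≈ 0.0910.
E_I = %ΔQ/%ΔI ≈ -1.55.
E_I < 0: inferior good.

-1.55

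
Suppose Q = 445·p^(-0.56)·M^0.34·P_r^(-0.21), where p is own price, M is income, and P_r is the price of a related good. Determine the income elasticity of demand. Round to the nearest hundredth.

For a Cobb–Douglas (constant-elasticity) form Q = A·M^α·…, the elasticity with respect to M equals the exponent α at every point.
Here the exponent on M is 0.34, so the income elasticity of demand is 0.34.

0.34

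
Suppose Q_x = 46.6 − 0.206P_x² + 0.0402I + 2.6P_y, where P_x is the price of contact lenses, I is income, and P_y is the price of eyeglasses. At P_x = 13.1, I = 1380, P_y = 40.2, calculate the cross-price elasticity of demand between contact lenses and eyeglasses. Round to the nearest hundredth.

0.61

First evaluate Q_x: 46.6 − 0.206(13.1)² + 0.0402(1380) + 2.6(40.2) = 46.6 − 35.3517 + 55.476 + 104.52 = 171.2443.
∂Q_x/∂P_y = +2.6, so E_xy = 2.6·(40.2/171.2443) ≈ 0.61.
E_xy > 0: the goods are substitutes.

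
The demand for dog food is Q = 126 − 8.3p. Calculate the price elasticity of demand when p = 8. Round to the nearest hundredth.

-1.11

At p = 8, Q = 59.6.
dQ/dp = −8.3.
Point elasticity E = (dQ/dp)·(p/Q) = -8.3 × 8/59.6 ≈ -1.11.
|E| > 1, so demand is elastic at this price.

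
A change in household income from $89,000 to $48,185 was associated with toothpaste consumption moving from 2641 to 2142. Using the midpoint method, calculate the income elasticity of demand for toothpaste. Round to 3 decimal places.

0.351

%ΔQ = (2142 − 2641)/[(2641+2142)/2] = -499/2391.5 ≈ -0.2087.
%ΔM = (48,185 − 89,000)/[(89,000+48,185)/2] = -40815/68592.5 ≈ -0.5950.
E_I = %ΔQ/%ΔM ≈ 0.351.
E_I ∈ (0,1): normal good (necessity).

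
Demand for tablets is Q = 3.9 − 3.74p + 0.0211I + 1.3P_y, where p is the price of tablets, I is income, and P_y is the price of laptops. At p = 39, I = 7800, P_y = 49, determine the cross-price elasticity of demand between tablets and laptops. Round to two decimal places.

0.74

First evaluate Q: 3.9 − 3.74(39) + 0.0211(7800) + 1.3(49) = 3.9 − 145.86 + 164.58 + 63.7 = 86.32.
∂Q/∂P_y = +1.3, so E_xy = 1.3·(49/86.32) ≈ 0.74.
E_xy > 0: the goods are substitutes.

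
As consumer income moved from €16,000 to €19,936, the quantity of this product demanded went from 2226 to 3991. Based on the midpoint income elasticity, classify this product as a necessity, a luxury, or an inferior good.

%ΔQ = (3991 − 2226)/[(2226+3991)/2] = 1765/3108.5 ≈ 0.5678.
%ΔI = (19,936 − 16,000)/[(16,000+19,936)/2] = 3936/17968 ≈ 0.2191.
E_I = %ΔQ/%ΔI ≈ 2.592.
E_I > 1: normal good (luxury).

luxury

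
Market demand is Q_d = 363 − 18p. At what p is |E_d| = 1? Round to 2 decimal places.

10.08

For linear demand Q_d = a − bp, E = −bp/(a − bp). |E| = 1 ⇒ bp = a − bp ⇒ p = a/(2b).
p = 363/(2·18) ≈ 10.08.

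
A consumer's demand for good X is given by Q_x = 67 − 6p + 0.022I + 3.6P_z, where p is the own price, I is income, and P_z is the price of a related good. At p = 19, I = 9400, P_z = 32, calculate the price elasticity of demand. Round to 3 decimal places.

First evaluate Q_x: 67 − 6(19) + 0.022(9400) + 3.6(32) = 67 − 114 + 206.8 + 115.2 = 275.
∂Q_x/∂p = −6, so E_p = (−6)·(19/275) ≈ -0.415.
|E_p| < 1: demand is inelastic.

-0.415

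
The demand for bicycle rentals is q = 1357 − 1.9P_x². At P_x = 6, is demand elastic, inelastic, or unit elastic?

At P_x = 6, q = 1288.6.
dq/dP_x = −2·1.9·P_x = −22.8.
Point elasticity E = (dq/dP_x)·(P_x/q) = -22.8 × 6/1288.6 ≈ -0.106.
|E| ≈ 0.106 < 1, so demand is inelastic.

inelastic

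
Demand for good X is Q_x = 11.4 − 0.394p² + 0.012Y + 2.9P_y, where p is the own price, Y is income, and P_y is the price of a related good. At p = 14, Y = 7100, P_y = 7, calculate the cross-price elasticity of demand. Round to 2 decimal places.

Q_x = 11.4 − 0.394(14)² + 0.012(7100) + 2.9(7) = 11.4 − 77.224 + 85.2 + 20.3 = 39.676.
∂Q_x/∂P_y = +2.9, so E_xy = 2.9·(7/39.676) ≈ 0.51.
E_xy > 0: the goods are substitutes.

0.51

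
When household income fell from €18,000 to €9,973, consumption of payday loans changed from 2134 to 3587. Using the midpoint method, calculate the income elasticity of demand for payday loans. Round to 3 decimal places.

%ΔQ = (3587 − 2134)/[(2134+3587)/2] = 1453/2860.5 ≈ 0.5080.
%ΔY = (9,973 − 18,000)/[(18,000+9,973)/2] = -8027/13986.5 ≈ -0.5739.
E_I = %ΔQ/%ΔY ≈ -0.885.
E_I < 0: inferior good.

-0.885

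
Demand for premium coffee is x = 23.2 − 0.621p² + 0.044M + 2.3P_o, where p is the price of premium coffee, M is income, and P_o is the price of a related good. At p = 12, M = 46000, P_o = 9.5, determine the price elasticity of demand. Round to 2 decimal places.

First evaluate x: 23.2 − 0.621(12)² + 0.044(46000) + 2.3(9.5) = 23.2 − 89.424 + 2024 + 21.85 = 1979.626.
∂x/∂p = −2·0.621·p = -14.904, so E_p = -14.904·(12/1979.626) ≈ -0.09.
|E_p| < 1: demand is inelastic.

-0.09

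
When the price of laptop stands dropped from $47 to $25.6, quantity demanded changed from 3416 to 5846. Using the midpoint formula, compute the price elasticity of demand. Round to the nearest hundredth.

%ΔQ = (5846 − 3416)/[(3416 + 5846)/2] = 2430/4631 ≈ 0.5247.
%ΔP = (25.6 − 47)/[(47 + 25.6)/2] = -21.4/36.3 ≈ -0.5895.
Arc elasticity E = %ΔQ/%ΔP ≈ 0.5247/-0.5895 ≈ -0.89.
|E| < 1: demand is inelastic over this range.

-0.89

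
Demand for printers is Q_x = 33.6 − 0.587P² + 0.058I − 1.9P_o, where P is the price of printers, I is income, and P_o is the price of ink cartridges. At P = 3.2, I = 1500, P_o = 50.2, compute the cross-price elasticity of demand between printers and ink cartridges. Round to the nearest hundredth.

First evaluate Q_x: 33.6 − 0.587(3.2)² + 0.058(1500) − 1.9(50.2) = 33.6 − 6.0109 + 87 − 95.38 = 19.2091.
∂Q_x/∂P_o = −1.9, so E_xy = -1.9·(50.2/19.2091) ≈ -4.97.
E_xy < 0: the goods are complements.

-4.97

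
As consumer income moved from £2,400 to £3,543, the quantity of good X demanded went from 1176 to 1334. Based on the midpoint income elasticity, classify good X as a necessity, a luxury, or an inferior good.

%ΔQ = (1334 − 1176)/[(1176+1334)/2] = 158/1255 ≈ 0.1259.
%ΔY = (3,543 − 2,400)/[(2,400+3,543)/2] = 1143/2971.5 ≈ 0.3847.
E_I = %ΔQ/%ΔY ≈ 0.327.
E_I ∈ (0,1): normal good (necessity).

necessity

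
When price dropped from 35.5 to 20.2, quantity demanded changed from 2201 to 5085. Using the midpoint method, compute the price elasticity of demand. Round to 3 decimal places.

-1.441

%ΔQ = (5085 − 2201)/[(2201 + 5085)/2] = 2884/3643 ≈ 0.7917.
%Δp = (20.2 − 35.5)/[(35.5 + 20.2)/2] = -15.3/27.85 ≈ -0.5494.
Arc elasticity E = %ΔQ/%Δp ≈ 0.7917/-0.5494 ≈ -1.441.
|E| > 1: demand is elastic over this range.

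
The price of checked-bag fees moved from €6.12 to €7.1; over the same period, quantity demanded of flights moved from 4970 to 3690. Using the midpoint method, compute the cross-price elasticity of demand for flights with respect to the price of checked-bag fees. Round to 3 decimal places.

-1.994

%ΔQ_x = (3690 − 4970)/[(4970+3690)/2] = -1280/4330 ≈ -0.2956.
%ΔP_y = (7.1 − 6.12)/[(6.12+7.1)/2] ≈ 0.1483.
E_xy = -0.2956/0.1483 ≈ -1.994.
E_xy < 0, so flights and checked-bag fees are complements.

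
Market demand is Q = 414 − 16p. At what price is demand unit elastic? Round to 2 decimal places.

For linear demand Q = a − bp, E = −bp/(a − bp). |E| = 1 ⇒ bp = a − bp ⇒ p = a/(2b).
p = 414/(2·16) ≈ 12.94.

12.94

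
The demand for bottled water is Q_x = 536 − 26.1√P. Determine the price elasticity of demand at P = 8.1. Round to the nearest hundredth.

-0.08

At P = 8.1, Q_x = 461.7181.
dQ_x/dP = −26.1/(2√P) = −26.1/(2·2.846).
Point elasticity E = (dQ_x/dP)·(P/Q_x) = -4.5853 × 8.1/461.7181 ≈ -0.08.
|E| < 1, so demand is inelastic at this price.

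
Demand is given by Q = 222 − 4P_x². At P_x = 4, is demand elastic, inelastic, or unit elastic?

At P_x = 4, Q = 158.
dQ/dP_x = −2·4·P_x = −32.
Point elasticity E = (dQ/dP_x)·(P_x/Q) = -32 × 4/158 ≈ -0.810.
|E| ≈ 0.810 < 1, so demand is inelastic.

inelastic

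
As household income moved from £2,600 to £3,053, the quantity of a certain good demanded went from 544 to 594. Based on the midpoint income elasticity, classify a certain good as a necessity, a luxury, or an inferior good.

necessity

%ΔQ = (594 − 544)/[(544+594)/2] = 50/569 ≈ 0.0879.
%ΔI = (3,053 − 2,600)/[(2,600+3,053)/2] = 453/2826.5 ≈ 0.1603.
E_I = %ΔQ/%ΔI ≈ 0.548.
E_I ∈ (0,1): normal good (necessity).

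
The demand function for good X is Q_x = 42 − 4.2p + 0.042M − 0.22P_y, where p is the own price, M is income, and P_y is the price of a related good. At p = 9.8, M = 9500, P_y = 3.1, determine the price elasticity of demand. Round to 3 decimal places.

-0.103

At the given point, Q_x = 42 − 4.2(9.8) + 0.042(9500) − 0.22(3.1) = 42 − 41.16 + 399 − 0.682 = 399.158.
∂Q_x/∂p = −4.2, so E_p = (−4.2)·(9.8/399.158) ≈ -0.103.
|E_p| < 1: demand is inelastic.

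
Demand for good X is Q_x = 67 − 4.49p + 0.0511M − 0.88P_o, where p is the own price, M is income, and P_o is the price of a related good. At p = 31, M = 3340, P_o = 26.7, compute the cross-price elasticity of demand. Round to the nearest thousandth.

Substituting, Q_x = 67 − 4.49(31) + 0.0511(3340) − 0.88(26.7) = 67 − 139.19 + 170.674 − 23.496 = 74.988.
∂Q_x/∂P_o = −0.88, so E_xy = -0.88·(26.7/74.988) ≈ -0.313.
E_xy < 0: the goods are complements.

-0.313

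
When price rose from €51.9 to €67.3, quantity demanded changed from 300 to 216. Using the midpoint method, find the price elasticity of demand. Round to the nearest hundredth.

%Δq = (216 − 300)/[(300 + 216)/2] = -84/258 ≈ -0.3256.
%ΔP = (67.3 − 51.9)/[(51.9 + 67.3)/2] = 15.4/59.6 ≈ 0.2584.
Arc elasticity E = %Δq/%ΔP ≈ -0.3256/0.2584 ≈ -1.26.
|E| > 1: demand is elastic over this range.

-1.26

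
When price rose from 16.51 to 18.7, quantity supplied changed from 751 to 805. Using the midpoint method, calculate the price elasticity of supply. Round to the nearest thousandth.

0.558

%ΔQ = (805 − 751)/[(751 + 805)/2] = 54/778 ≈ 0.0694.
%Δp = (18.7 − 16.51)/[(16.51 + 18.7)/2] = 2.19/17.605 ≈ 0.1244.
Arc elasticity E = %ΔQ/%Δp ≈ 0.0694/0.1244 ≈ 0.558.
|E| < 1: supply is inelastic over this range.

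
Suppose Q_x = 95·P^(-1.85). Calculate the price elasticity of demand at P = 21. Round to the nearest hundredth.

-1.85

For a Cobb–Douglas (constant-elasticity) form Q_x = A·P^α·…, the elasticity with respect to P equals the exponent α at every point.
Here the exponent on P is -1.85, so the price elasticity of demand is -1.85.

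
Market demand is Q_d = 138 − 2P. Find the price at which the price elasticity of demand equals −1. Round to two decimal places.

34.50

For linear demand Q_d = a − bP, E = −bP/(a − bP). |E| = 1 ⇒ bP = a − bP ⇒ P = a/(2b).
P = 138/(2·2) = 34.50.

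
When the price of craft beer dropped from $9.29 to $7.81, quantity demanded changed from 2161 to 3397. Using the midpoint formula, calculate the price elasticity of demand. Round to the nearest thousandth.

%ΔQ = (3397 − 2161)/[(2161 + 3397)/2] = 1236/2779 ≈ 0.4448.
%ΔP = (7.81 − 9.29)/[(9.29 + 7.81)/2] = -1.48/8.55 ≈ -0.1731.
Arc elasticity E = %ΔQ/%ΔP ≈ 0.4448/-0.1731 ≈ -2.569.
|E| > 1: demand is elastic over this range.

-2.569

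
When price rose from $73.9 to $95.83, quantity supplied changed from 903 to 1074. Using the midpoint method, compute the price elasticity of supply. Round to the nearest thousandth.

%Δq = (1074 − 903)/[(903 + 1074)/2] = 171/988.5 ≈ 0.1730.
%ΔP = (95.83 − 73.9)/[(73.9 + 95.83)/2] = 21.93/84.865 ≈ 0.2584.
Arc elasticity E = %Δq/%ΔP ≈ 0.1730/0.2584 ≈ 0.669.
|E| < 1: supply is inelastic over this range.

0.669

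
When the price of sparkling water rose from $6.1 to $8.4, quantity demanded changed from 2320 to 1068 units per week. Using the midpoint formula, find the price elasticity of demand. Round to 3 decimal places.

%Δq = (1068 − 2320)/[(2320 + 1068)/2] = -1252/1694 ≈ -0.7391.
%ΔP = (8.4 − 6.1)/[(6.1 + 8.4)/2] = 2.3/7.25 ≈ 0.3172.
Arc elasticity E = %Δq/%ΔP ≈ -0.7391/0.3172 ≈ -2.330.
|E| > 1: demand is elastic over this range.

-2.330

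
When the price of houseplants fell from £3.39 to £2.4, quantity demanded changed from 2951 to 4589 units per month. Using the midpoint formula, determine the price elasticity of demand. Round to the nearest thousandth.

%Δq = (4589 − 2951)/[(2951 + 4589)/2] = 1638/3770 ≈ 0.4345.
%Δp = (2.4 − 3.39)/[(3.39 + 2.4)/2] = -0.99/2.895 ≈ -0.3420.
Arc elasticity E = %Δq/%Δp ≈ 0.4345/-0.3420 ≈ -1.271.
|E| > 1: demand is elastic over this range.

-1.271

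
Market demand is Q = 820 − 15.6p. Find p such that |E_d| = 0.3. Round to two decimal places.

12.13

Set −bp/(a − bp) = −0.3 ⇒ bp = 0.3(a − bp) ⇒ bp(1+0.3) = 0.3·a.
p = 0.3·820/(15.6·1.3) ≈ 12.13.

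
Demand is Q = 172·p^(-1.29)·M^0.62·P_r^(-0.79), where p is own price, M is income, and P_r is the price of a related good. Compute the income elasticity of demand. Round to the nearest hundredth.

For a Cobb–Douglas (constant-elasticity) form Q = A·M^α·…, the elasticity with respect to M equals the exponent α at every point.
Here the exponent on M is 0.62, so the income elasticity of demand is 0.62.

0.62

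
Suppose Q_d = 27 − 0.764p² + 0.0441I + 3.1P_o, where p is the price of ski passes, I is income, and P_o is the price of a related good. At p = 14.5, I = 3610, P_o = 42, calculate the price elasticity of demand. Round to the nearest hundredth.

-2.06

First evaluate Q_d: 27 − 0.764(14.5)² + 0.0441(3610) + 3.1(42) = 27 − 160.631 + 159.201 + 130.2 = 155.77.
∂Q_d/∂p = −2·0.764·p = -22.156, so E_p = -22.156·(14.5/155.77) ≈ -2.06.
|E_p| > 1: demand is elastic.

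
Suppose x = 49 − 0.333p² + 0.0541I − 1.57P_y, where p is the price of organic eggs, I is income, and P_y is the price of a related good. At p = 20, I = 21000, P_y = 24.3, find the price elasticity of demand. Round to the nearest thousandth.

At the given point, x = 49 − 0.333(20)² + 0.0541(21000) − 1.57(24.3) = 49 − 133.2 + 1136.1 − 38.151 = 1013.749.
∂x/∂p = −2·0.333·p = -13.32, so E_p = -13.32·(20/1013.749) ≈ -0.263.
|E_p| < 1: demand is inelastic.

-0.263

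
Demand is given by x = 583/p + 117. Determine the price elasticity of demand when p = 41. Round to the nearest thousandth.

-0.108

At p = 41, x = 131.2195.
dx/dp = −583/p² = −0.3468.
Point elasticity E = (dx/dp)·(p/x) = -0.3468 × 41/131.2195 ≈ -0.108.
|E| < 1, so demand is inelastic at this price.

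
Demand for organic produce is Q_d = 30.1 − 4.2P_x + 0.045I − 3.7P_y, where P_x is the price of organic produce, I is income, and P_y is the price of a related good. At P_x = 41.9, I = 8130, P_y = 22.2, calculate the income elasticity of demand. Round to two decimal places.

Substituting, Q_d = 30.1 − 4.2(41.9) + 0.045(8130) − 3.7(22.2) = 30.1 − 175.98 + 365.85 − 82.14 = 137.83.
∂Q_d/∂I = +0.045, so E_I = 0.045·(8130/137.83) ≈ 2.65.
E_I > 1: normal good (luxury).

2.65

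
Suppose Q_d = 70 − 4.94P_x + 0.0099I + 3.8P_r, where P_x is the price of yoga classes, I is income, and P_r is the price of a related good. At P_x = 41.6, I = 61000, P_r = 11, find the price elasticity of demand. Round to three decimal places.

-0.403

Q_d = 70 − 4.94(41.6) + 0.0099(61000) + 3.8(11) = 70 − 205.504 + 603.9 + 41.8 = 510.196.
∂Q_d/∂P_x = −4.94, so E_p = (−4.94)·(41.6/510.196) ≈ -0.403.
|E_p| < 1: demand is inelastic.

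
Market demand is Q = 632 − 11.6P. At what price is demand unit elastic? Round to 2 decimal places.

For linear demand Q = a − bP, E = −bP/(a − bP). |E| = 1 ⇒ bP = a − bP ⇒ P = a/(2b).
P = 632/(2·11.6) ≈ 27.24.

27.24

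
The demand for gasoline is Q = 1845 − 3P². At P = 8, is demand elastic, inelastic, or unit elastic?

At P = 8, Q = 1653.
dQ/dP = −2·3·P = −48.
Point elasticity E = (dQ/dP)·(P/Q) = -48 × 8/1653 ≈ -0.232.
|E| ≈ 0.232 < 1, so demand is inelastic.

inelastic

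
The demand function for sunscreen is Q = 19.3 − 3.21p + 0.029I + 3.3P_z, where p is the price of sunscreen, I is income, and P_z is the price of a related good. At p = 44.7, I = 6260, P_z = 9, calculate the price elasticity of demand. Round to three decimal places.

-1.648

At the given point, Q = 19.3 − 3.21(44.7) + 0.029(6260) + 3.3(9) = 19.3 − 143.487 + 181.54 + 29.7 = 87.053.
∂Q/∂p = −3.21, so E_p = (−3.21)·(44.7/87.053) ≈ -1.648.
|E_p| > 1: demand is elastic.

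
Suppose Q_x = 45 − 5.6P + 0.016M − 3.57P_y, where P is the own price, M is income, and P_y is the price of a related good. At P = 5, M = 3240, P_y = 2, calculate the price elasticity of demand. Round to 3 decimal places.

-0.454

Q_x = 45 − 5.6(5) + 0.016(3240) − 3.57(2) = 45 − 28 + 51.84 − 7.14 = 61.7.
∂Q_x/∂P = −5.6, so E_p = (−5.6)·(5/61.7) ≈ -0.454.
|E_p| < 1: demand is inelastic.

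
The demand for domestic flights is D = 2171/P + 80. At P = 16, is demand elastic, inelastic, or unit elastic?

inelastic

At P = 16, D = 215.6875.
dD/dP = −2171/P² = −8.4805.
Point elasticity E = (dD/dP)·(P/D) = -8.4805 × 16/215.6875 ≈ -0.629.
|E| ≈ 0.629 < 1, so demand is inelastic.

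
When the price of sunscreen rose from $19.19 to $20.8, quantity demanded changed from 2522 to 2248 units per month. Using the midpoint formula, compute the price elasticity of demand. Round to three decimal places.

-1.427

%Δq = (2248 − 2522)/[(2522 + 2248)/2] = -274/2385 ≈ -0.1149.
%ΔP = (20.8 − 19.19)/[(19.19 + 20.8)/2] = 1.61/19.995 ≈ 0.0805.
Arc elasticity E = %Δq/%ΔP ≈ -0.1149/0.0805 ≈ -1.427.
|E| > 1: demand is elastic over this range.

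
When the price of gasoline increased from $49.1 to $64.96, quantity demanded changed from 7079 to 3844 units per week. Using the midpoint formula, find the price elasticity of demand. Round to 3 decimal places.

-2.130

%ΔQ = (3844 − 7079)/[(7079 + 3844)/2] = -3235/5461.5 ≈ -0.5923.
%Δp = (64.96 − 49.1)/[(49.1 + 64.96)/2] = 15.86/57.03 ≈ 0.2781.
Arc elasticity E = %ΔQ/%Δp ≈ -0.5923/0.2781 ≈ -2.130.
|E| > 1: demand is elastic over this range.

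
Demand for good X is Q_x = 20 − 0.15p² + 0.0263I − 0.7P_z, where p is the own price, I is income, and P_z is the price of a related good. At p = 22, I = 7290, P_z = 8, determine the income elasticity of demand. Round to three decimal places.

1.436

First evaluate Q_x: 20 − 0.15(22)² + 0.0263(7290) − 0.7(8) = 20 − 72.6 + 191.727 − 5.6 = 133.527.
∂Q_x/∂I = +0.0263, so E_I = 0.0263·(7290/133.527) ≈ 1.436.
E_I > 1: normal good (luxury).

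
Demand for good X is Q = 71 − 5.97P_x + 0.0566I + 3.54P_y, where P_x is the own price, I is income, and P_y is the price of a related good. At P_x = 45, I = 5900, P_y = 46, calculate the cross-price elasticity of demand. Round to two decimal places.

At the given point, Q = 71 − 5.97(45) + 0.0566(5900) + 3.54(46) = 71 − 268.65 + 333.94 + 162.84 = 299.13.
∂Q/∂P_y = +3.54, so E_xy = 3.54·(46/299.13) ≈ 0.54.
E_xy > 0: the goods are substitutes.

0.54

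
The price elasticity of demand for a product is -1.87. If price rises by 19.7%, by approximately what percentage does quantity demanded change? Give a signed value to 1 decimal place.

%ΔQ ≈ E × %ΔP = (-1.87) × (19.7%) ≈ -36.8%.

-36.8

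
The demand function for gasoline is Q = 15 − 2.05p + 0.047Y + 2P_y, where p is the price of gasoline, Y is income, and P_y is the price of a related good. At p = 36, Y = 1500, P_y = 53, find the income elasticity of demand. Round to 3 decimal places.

Substituting, Q = 15 − 2.05(36) + 0.047(1500) + 2(53) = 15 − 73.8 + 70.5 + 106 = 117.7.
∂Q/∂Y = +0.047, so E_I = 0.047·(1500/117.7) ≈ 0.599.
E_I ∈ (0,1): normal good (necessity).

0.599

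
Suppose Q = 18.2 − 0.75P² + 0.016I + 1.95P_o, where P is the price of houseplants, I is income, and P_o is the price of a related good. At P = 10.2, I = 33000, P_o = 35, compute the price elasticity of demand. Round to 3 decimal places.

-0.291

Q = 18.2 − 0.75(10.2)² + 0.016(33000) + 1.95(35) = 18.2 − 78.03 + 528 + 68.25 = 536.42.
∂Q/∂P = −2·0.75·P = -15.3, so E_p = -15.3·(10.2/536.42) ≈ -0.291.
|E_p| < 1: demand is inelastic.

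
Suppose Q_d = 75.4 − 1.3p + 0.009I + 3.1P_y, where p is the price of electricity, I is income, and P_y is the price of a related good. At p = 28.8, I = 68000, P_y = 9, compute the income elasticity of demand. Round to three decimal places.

Substituting, Q_d = 75.4 − 1.3(28.8) + 0.009(68000) + 3.1(9) = 75.4 − 37.44 + 612 + 27.9 = 677.86.
∂Q_d/∂I = +0.009, so E_I = 0.009·(68000/677.86) ≈ 0.903.
E_I ∈ (0,1): normal good (necessity).

0.903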